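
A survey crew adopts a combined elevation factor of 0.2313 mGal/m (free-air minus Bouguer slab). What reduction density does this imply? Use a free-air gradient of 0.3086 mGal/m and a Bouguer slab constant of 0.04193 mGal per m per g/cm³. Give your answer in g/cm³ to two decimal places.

1.84

0.2313 = 0.3086 − 0.04193 × ρ
ρ = (0.3086 − 0.2313) / 0.04193 = 1.84 g/cm³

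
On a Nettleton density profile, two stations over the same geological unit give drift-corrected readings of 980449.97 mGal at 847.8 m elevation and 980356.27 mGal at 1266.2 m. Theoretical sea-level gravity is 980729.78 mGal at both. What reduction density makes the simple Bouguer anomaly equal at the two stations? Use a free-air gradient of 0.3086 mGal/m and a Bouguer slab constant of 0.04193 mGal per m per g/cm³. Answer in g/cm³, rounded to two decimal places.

2.02

Δg_obs = 980356.27 − 980449.97 = -93.70 mGal over Δh = 1266.2 − 847.8 = 418.4 m
Equal Bouguer anomalies ⇒ Δg_obs + (0.3086 − 0.04193ρ)·Δh = 0
0.3086 − 0.04193ρ = −Δg_obs/Δh = 0.22395
ρ = (0.3086 − 0.22395) / 0.04193 = 2.02 g/cm³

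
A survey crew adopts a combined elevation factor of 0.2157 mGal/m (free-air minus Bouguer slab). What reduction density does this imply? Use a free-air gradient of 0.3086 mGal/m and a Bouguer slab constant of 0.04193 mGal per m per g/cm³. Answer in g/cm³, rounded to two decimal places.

0.2157 = 0.3086 − 0.04193 × ρ
ρ = (0.3086 − 0.2157) / 0.04193 = 2.22 g/cm³

2.22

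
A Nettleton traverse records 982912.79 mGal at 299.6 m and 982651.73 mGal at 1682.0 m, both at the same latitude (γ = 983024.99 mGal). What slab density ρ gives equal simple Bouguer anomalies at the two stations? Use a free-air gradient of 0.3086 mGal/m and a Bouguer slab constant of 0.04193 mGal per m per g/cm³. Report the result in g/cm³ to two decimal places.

2.86

Δg_obs = 982651.73 − 982912.79 = -261.06 mGal over Δh = 1682.0 − 299.6 = 1382.4 m
Equal Bouguer anomalies ⇒ Δg_obs + (0.3086 − 0.04193ρ)·Δh = 0
0.3086 − 0.04193ρ = −Δg_obs/Δh = 0.18885
ρ = (0.3086 − 0.18885) / 0.04193 = 2.86 g/cm³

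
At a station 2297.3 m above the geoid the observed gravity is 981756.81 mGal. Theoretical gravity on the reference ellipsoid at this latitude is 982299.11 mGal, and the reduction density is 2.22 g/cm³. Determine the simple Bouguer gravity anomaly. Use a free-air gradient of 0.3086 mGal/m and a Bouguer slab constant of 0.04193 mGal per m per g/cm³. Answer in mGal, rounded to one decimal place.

Free-air correction = 0.3086 × 2297.3 = 708.95 mGal
Free-air anomaly = 981756.81 − 982299.11 + (708.95) = 166.65 mGal
Bouguer slab correction = 0.04193 × 2.22 × 2297.3 = 213.84 mGal
Simple Bouguer anomaly = 166.65 − (213.84) = -47.19 mGal

-47.2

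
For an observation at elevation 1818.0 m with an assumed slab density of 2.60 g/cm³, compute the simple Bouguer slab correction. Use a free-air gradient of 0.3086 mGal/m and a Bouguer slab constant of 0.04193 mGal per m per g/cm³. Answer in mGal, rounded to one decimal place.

Bouguer slab correction = 0.04193 × 2.60 × 1818.0 = 198.2 mGal

198.2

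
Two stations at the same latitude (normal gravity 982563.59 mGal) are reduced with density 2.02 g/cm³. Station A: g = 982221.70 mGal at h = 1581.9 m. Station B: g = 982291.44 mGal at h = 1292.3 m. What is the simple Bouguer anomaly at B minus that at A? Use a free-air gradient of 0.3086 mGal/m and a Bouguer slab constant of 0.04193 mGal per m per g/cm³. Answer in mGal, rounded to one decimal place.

4.9

Δg_SB(A) = 982221.70 − 982563.59 + 0.3086×1581.9 − 0.04193×2.02×1581.9 = 12.30 mGal
Δg_SB(B) = 982291.44 − 982563.59 + 0.3086×1292.3 − 0.04193×2.02×1292.3 = 17.20 mGal
Difference = 17.20 − (12.30) = 4.90 mGal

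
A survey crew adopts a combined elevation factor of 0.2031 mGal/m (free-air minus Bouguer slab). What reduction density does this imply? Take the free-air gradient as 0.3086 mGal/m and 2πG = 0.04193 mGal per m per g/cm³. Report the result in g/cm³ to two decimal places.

0.2031 = 0.3086 − 0.04193 × ρ
ρ = (0.3086 − 0.2031) / 0.04193 = 2.52 g/cm³

2.52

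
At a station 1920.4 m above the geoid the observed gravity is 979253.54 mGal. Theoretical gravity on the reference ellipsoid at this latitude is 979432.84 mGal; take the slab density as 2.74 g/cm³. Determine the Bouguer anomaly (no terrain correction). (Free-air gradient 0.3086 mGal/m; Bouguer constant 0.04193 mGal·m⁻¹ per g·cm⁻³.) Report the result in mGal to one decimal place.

Free-air correction = 0.3086 × 1920.4 = 592.64 mGal
Free-air anomaly = 979253.54 − 979432.84 + (592.64) = 413.34 mGal
Bouguer slab correction = 0.04193 × 2.74 × 1920.4 = 220.63 mGal
Simple Bouguer anomaly = 413.34 − (220.63) = 192.71 mGal

192.7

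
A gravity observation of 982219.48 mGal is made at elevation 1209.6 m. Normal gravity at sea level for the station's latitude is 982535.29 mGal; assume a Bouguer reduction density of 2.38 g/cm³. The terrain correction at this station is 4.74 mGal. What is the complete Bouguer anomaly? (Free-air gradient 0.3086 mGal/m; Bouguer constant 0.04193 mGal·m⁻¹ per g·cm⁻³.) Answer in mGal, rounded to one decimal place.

Free-air correction = 0.3086 × 1209.6 = 373.28 mGal
Free-air anomaly = 982219.48 − 982535.29 + (373.28) = 57.47 mGal
Bouguer slab correction = 0.04193 × 2.38 × 1209.6 = 120.71 mGal
Simple Bouguer anomaly = 57.47 − (120.71) = -63.24 mGal
Complete Bouguer anomaly = -63.24 + 4.74 = -58.50 mGal

-58.5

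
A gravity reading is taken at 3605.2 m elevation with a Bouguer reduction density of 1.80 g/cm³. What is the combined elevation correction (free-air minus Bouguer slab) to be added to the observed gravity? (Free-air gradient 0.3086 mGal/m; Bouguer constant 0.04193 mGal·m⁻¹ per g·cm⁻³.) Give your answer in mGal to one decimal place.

840.5

Combined gradient = 0.3086 − 0.04193 × 1.80 = 0.2331260 mGal/m
Combined elevation correction = 0.2331260 × 3605.2 = 840.5 mGal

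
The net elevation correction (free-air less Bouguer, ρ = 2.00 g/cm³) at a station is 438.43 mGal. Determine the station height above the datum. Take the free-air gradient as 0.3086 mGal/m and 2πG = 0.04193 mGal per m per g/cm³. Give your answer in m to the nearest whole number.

1951

Combined gradient = 0.3086 − 0.04193 × 2.00 = 0.2247400 mGal/m
h = 438.43 / 0.2247400 = 1950.83 m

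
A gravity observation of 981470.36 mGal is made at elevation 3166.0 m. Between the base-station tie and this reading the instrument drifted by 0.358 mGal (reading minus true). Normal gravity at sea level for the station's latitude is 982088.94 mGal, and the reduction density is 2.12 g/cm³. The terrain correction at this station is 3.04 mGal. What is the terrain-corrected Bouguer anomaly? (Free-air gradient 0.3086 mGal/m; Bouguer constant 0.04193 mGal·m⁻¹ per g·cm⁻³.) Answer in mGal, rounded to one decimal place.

79.7

Drift-corrected reading = 981470.36 − (0.358) = 981470.002 mGal
Free-air correction = 0.3086 × 3166.0 = 977.03 mGal
Free-air anomaly = 981470.002 − 982088.94 + (977.03) = 358.092 mGal
Bouguer slab correction = 0.04193 × 2.12 × 3166.0 = 281.43 mGal
Simple Bouguer anomaly = 358.092 − (281.43) = 76.662 mGal
Complete Bouguer anomaly = 76.662 + 3.04 = 79.702 mGal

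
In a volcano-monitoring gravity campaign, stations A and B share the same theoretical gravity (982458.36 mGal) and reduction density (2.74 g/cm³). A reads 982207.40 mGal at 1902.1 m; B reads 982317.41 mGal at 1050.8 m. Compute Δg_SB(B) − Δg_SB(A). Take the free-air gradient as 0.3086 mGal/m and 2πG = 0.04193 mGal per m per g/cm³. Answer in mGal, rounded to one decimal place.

Δg_SB(A) = 982207.40 − 982458.36 + 0.3086×1902.1 − 0.04193×2.74×1902.1 = 117.50 mGal
Δg_SB(B) = 982317.41 − 982458.36 + 0.3086×1050.8 − 0.04193×2.74×1050.8 = 62.60 mGal
Difference = 62.60 − (117.50) = -54.90 mGal

-54.9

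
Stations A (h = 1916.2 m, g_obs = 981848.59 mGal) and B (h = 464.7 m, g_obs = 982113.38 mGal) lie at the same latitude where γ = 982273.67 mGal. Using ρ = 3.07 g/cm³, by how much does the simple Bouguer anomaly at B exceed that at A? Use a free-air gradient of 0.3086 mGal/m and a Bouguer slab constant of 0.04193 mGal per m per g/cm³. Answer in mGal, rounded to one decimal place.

Δg_SB(A) = 981848.59 − 982273.67 + 0.3086×1916.2 − 0.04193×3.07×1916.2 = -80.40 mGal
Δg_SB(B) = 982113.38 − 982273.67 + 0.3086×464.7 − 0.04193×3.07×464.7 = -76.70 mGal
Difference = -76.70 − (-80.40) = 3.70 mGal

3.7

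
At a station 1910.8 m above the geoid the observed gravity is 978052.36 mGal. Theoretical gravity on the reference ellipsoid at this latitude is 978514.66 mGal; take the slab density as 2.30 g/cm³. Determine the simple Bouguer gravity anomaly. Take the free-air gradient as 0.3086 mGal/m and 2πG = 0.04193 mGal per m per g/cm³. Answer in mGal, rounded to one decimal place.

-56.9

Free-air correction = 0.3086 × 1910.8 = 589.67 mGal
Free-air anomaly = 978052.36 − 978514.66 + (589.67) = 127.37 mGal
Bouguer slab correction = 0.04193 × 2.30 × 1910.8 = 184.28 mGal
Simple Bouguer anomaly = 127.37 − (184.28) = -56.91 mGal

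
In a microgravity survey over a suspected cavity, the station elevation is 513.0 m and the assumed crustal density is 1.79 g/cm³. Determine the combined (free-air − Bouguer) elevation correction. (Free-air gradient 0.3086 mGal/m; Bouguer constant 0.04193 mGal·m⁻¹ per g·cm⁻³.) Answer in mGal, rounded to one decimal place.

Combined gradient = 0.3086 − 0.04193 × 1.79 = 0.2335453 mGal/m
Combined elevation correction = 0.2335453 × 513.0 = 119.8 mGal

119.8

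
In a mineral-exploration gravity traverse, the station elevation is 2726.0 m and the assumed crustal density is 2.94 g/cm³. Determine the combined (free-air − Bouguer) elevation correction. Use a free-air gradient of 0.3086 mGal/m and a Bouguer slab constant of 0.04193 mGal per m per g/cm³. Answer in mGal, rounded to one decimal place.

505.2

Combined gradient = 0.3086 − 0.04193 × 2.94 = 0.1853258 mGal/m
Combined elevation correction = 0.1853258 × 2726.0 = 505.2 mGal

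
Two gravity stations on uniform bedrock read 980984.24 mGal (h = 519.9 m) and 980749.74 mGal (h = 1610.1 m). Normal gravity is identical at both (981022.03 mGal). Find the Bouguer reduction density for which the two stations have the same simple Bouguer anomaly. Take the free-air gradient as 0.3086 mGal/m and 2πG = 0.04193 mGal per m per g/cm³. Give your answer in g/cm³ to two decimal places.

2.23

Δg_obs = 980749.74 − 980984.24 = -234.50 mGal over Δh = 1610.1 − 519.9 = 1090.2 m
Equal Bouguer anomalies ⇒ Δg_obs + (0.3086 − 0.04193ρ)·Δh = 0
0.3086 − 0.04193ρ = −Δg_obs/Δh = 0.21510
ρ = (0.3086 − 0.21510) / 0.04193 = 2.23 g/cm³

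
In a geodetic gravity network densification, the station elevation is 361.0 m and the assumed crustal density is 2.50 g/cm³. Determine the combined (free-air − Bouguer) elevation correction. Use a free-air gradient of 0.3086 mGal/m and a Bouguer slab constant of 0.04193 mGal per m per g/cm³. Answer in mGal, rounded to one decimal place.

73.6

Combined gradient = 0.3086 − 0.04193 × 2.50 = 0.2037750 mGal/m
Combined elevation correction = 0.2037750 × 361.0 = 73.6 mGal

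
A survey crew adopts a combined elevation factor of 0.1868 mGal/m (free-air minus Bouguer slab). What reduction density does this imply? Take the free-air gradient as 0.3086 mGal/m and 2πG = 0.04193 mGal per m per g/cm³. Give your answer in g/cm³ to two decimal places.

0.1868 = 0.3086 − 0.04193 × ρ
ρ = (0.3086 − 0.1868) / 0.04193 = 2.90 g/cm³

2.90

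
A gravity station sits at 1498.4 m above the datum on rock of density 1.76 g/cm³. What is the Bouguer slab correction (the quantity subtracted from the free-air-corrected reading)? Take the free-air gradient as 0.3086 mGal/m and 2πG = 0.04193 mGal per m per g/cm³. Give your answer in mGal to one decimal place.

110.6

Bouguer slab correction = 0.04193 × 1.76 × 1498.4 = 110.6 mGal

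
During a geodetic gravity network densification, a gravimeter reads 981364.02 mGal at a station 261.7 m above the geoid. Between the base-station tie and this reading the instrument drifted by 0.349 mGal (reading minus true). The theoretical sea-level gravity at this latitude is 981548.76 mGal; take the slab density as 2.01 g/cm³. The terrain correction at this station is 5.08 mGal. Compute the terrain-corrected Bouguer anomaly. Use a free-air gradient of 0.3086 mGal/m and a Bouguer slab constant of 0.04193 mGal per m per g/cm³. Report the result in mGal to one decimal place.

Drift-corrected reading = 981364.02 − (0.349) = 981363.671 mGal
Free-air correction = 0.3086 × 261.7 = 80.76 mGal
Free-air anomaly = 981363.671 − 981548.76 + (80.76) = -104.329 mGal
Bouguer slab correction = 0.04193 × 2.01 × 261.7 = 22.06 mGal
Simple Bouguer anomaly = -104.329 − (22.06) = -126.389 mGal
Complete Bouguer anomaly = -126.389 + 5.08 = -121.309 mGal

-121.3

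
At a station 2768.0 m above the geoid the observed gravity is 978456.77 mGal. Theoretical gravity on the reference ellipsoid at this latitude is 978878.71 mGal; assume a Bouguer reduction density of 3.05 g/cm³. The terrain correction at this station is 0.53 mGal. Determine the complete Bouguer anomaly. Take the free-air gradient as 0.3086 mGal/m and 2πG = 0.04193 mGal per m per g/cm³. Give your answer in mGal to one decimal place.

78.8

Free-air correction = 0.3086 × 2768.0 = 854.20 mGal
Free-air anomaly = 978456.77 − 978878.71 + (854.20) = 432.26 mGal
Bouguer slab correction = 0.04193 × 3.05 × 2768.0 = 353.99 mGal
Simple Bouguer anomaly = 432.26 − (353.99) = 78.27 mGal
Complete Bouguer anomaly = 78.27 + 0.53 = 78.80 mGal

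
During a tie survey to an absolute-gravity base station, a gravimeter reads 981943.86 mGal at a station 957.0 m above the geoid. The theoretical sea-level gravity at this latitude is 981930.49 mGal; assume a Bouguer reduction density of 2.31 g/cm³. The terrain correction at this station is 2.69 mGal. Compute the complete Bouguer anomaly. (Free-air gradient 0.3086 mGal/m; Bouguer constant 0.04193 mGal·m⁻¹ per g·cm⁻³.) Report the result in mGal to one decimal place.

218.7

Free-air correction = 0.3086 × 957.0 = 295.33 mGal
Free-air anomaly = 981943.86 − 981930.49 + (295.33) = 308.70 mGal
Bouguer slab correction = 0.04193 × 2.31 × 957.0 = 92.69 mGal
Simple Bouguer anomaly = 308.70 − (92.69) = 216.01 mGal
Complete Bouguer anomaly = 216.01 + 2.69 = 218.70 mGal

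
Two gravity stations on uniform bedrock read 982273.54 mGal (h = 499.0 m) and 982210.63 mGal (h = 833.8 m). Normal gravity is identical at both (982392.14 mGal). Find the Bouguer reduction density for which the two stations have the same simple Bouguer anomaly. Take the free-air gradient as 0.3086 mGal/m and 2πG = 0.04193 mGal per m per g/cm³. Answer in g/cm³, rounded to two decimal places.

Δg_obs = 982210.63 − 982273.54 = -62.91 mGal over Δh = 833.8 − 499.0 = 334.8 m
Equal Bouguer anomalies ⇒ Δg_obs + (0.3086 − 0.04193ρ)·Δh = 0
0.3086 − 0.04193ρ = −Δg_obs/Δh = 0.18790
ρ = (0.3086 − 0.18790) / 0.04193 = 2.88 g/cm³

2.88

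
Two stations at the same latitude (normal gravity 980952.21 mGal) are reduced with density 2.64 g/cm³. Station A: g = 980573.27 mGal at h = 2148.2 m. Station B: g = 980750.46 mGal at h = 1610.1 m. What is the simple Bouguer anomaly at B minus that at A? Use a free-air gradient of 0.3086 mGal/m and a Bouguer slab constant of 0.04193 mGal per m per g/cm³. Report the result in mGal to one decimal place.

Δg_SB(A) = 980573.27 − 980952.21 + 0.3086×2148.2 − 0.04193×2.64×2148.2 = 46.20 mGal
Δg_SB(B) = 980750.46 − 980952.21 + 0.3086×1610.1 − 0.04193×2.64×1610.1 = 116.90 mGal
Difference = 116.90 − (46.20) = 70.70 mGal

70.7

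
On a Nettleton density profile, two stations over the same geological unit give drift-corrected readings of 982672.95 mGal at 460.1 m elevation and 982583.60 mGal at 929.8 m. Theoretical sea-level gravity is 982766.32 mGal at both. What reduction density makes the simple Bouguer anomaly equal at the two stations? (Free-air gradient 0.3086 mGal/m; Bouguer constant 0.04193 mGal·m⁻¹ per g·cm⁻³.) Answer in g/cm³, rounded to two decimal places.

2.82

Δg_obs = 982583.60 − 982672.95 = -89.35 mGal over Δh = 929.8 − 460.1 = 469.7 m
Equal Bouguer anomalies ⇒ Δg_obs + (0.3086 − 0.04193ρ)·Δh = 0
0.3086 − 0.04193ρ = −Δg_obs/Δh = 0.19023
ρ = (0.3086 − 0.19023) / 0.04193 = 2.82 g/cm³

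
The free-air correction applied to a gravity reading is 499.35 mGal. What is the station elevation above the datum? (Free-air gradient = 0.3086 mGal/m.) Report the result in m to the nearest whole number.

1618

h = 499.35 / 0.3086 = 1618.11 m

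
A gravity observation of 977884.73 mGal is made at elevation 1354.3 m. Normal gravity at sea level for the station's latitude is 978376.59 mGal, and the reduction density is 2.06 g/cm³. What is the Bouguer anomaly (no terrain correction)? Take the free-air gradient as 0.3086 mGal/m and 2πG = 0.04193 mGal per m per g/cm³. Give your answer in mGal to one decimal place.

-190.9

Free-air correction = 0.3086 × 1354.3 = 417.94 mGal
Free-air anomaly = 977884.73 − 978376.59 + (417.94) = -73.92 mGal
Bouguer slab correction = 0.04193 × 2.06 × 1354.3 = 116.98 mGal
Simple Bouguer anomaly = -73.92 − (116.98) = -190.90 mGal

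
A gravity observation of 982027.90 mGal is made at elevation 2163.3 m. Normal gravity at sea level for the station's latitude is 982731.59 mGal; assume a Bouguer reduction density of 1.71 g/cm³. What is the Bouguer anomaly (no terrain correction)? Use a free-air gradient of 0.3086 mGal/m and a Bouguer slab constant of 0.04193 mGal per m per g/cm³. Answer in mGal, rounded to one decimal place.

Free-air correction = 0.3086 × 2163.3 = 667.59 mGal
Free-air anomaly = 982027.90 − 982731.59 + (667.59) = -36.10 mGal
Bouguer slab correction = 0.04193 × 1.71 × 2163.3 = 155.11 mGal
Simple Bouguer anomaly = -36.10 − (155.11) = -191.21 mGal

-191.2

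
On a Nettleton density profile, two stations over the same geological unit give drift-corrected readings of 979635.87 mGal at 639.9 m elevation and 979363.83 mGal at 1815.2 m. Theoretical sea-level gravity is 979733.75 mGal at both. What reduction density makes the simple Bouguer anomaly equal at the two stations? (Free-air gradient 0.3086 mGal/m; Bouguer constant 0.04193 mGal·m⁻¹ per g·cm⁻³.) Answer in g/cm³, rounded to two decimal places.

1.84

Δg_obs = 979363.83 − 979635.87 = -272.04 mGal over Δh = 1815.2 − 639.9 = 1175.3 m
Equal Bouguer anomalies ⇒ Δg_obs + (0.3086 − 0.04193ρ)·Δh = 0
0.3086 − 0.04193ρ = −Δg_obs/Δh = 0.23146
ρ = (0.3086 − 0.23146) / 0.04193 = 1.84 g/cm³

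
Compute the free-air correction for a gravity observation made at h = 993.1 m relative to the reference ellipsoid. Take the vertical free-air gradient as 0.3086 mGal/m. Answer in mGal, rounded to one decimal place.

Free-air correction = 0.3086 × 993.1 = 306.5 mGal

306.5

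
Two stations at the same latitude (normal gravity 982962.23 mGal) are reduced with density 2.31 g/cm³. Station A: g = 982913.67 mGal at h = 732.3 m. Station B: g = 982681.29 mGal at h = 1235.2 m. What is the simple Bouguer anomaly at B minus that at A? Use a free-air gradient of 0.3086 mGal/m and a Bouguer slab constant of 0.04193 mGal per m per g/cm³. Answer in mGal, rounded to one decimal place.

-125.9

Δg_SB(A) = 982913.67 − 982962.23 + 0.3086×732.3 − 0.04193×2.31×732.3 = 106.50 mGal
Δg_SB(B) = 982681.29 − 982962.23 + 0.3086×1235.2 − 0.04193×2.31×1235.2 = -19.40 mGal
Difference = -19.40 − (106.50) = -125.90 mGal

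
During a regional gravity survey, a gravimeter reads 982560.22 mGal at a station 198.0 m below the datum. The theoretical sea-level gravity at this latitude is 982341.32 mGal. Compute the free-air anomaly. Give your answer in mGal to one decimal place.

Free-air correction = 0.3086 × -198.0 = -61.10 mGal
Free-air anomaly = 982560.22 − 982341.32 + (-61.10) = 157.80 mGal

157.8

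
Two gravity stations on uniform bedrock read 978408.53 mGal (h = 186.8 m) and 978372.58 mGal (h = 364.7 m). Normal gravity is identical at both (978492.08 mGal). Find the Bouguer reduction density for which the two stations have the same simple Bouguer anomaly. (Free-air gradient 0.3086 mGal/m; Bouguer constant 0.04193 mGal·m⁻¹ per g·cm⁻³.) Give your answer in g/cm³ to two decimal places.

2.54

Δg_obs = 978372.58 − 978408.53 = -35.95 mGal over Δh = 364.7 − 186.8 = 177.9 m
Equal Bouguer anomalies ⇒ Δg_obs + (0.3086 − 0.04193ρ)·Δh = 0
0.3086 − 0.04193ρ = −Δg_obs/Δh = 0.20208
ρ = (0.3086 − 0.20208) / 0.04193 = 2.54 g/cm³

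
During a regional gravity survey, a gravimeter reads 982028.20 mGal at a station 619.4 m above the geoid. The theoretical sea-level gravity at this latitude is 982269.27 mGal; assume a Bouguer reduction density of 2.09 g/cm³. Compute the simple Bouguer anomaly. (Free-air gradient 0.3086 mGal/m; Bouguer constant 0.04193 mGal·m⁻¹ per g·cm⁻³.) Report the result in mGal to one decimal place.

Free-air correction = 0.3086 × 619.4 = 191.15 mGal
Free-air anomaly = 982028.20 − 982269.27 + (191.15) = -49.92 mGal
Bouguer slab correction = 0.04193 × 2.09 × 619.4 = 54.28 mGal
Simple Bouguer anomaly = -49.92 − (54.28) = -104.20 mGal

-104.2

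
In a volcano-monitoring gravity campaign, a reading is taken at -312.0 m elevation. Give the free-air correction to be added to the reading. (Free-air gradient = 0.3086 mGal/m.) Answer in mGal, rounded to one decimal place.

Free-air correction = 0.3086 × -312.0 = -96.3 mGal

-96.3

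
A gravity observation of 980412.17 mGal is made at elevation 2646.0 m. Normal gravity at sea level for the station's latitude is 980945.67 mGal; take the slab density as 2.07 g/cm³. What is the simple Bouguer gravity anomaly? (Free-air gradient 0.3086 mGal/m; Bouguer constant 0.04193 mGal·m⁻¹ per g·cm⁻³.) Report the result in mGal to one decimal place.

53.4

Free-air correction = 0.3086 × 2646.0 = 816.56 mGal
Free-air anomaly = 980412.17 − 980945.67 + (816.56) = 283.06 mGal
Bouguer slab correction = 0.04193 × 2.07 × 2646.0 = 229.66 mGal
Simple Bouguer anomaly = 283.06 − (229.66) = 53.40 mGal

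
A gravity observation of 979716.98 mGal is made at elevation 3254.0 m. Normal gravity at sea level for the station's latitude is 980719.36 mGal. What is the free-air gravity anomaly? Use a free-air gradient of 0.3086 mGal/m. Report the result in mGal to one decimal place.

Free-air correction = 0.3086 × 3254.0 = 1004.18 mGal
Free-air anomaly = 979716.98 − 980719.36 + (1004.18) = 1.80 mGal

1.8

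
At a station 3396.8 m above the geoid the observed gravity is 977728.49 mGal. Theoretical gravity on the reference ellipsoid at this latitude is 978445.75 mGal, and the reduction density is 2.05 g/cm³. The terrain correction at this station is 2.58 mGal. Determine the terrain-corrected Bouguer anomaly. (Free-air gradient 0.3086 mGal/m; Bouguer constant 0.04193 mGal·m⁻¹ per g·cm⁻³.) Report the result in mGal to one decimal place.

41.6

Free-air correction = 0.3086 × 3396.8 = 1048.25 mGal
Free-air anomaly = 977728.49 − 978445.75 + (1048.25) = 330.99 mGal
Bouguer slab correction = 0.04193 × 2.05 × 3396.8 = 291.98 mGal
Simple Bouguer anomaly = 330.99 − (291.98) = 39.01 mGal
Complete Bouguer anomaly = 39.01 + 2.58 = 41.59 mGal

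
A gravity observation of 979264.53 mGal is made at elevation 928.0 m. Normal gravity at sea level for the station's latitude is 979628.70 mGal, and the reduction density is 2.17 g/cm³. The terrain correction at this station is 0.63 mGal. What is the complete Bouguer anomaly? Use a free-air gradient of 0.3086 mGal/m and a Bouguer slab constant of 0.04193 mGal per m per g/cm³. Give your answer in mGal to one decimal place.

-161.6

Free-air correction = 0.3086 × 928.0 = 286.38 mGal
Free-air anomaly = 979264.53 − 979628.70 + (286.38) = -77.79 mGal
Bouguer slab correction = 0.04193 × 2.17 × 928.0 = 84.44 mGal
Simple Bouguer anomaly = -77.79 − (84.44) = -162.23 mGal
Complete Bouguer anomaly = -162.23 + 0.63 = -161.60 mGal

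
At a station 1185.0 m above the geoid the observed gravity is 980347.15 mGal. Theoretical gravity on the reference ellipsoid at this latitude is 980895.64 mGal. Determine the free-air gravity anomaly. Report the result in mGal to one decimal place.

-182.8

Free-air correction = 0.3086 × 1185.0 = 365.69 mGal
Free-air anomaly = 980347.15 − 980895.64 + (365.69) = -182.80 mGal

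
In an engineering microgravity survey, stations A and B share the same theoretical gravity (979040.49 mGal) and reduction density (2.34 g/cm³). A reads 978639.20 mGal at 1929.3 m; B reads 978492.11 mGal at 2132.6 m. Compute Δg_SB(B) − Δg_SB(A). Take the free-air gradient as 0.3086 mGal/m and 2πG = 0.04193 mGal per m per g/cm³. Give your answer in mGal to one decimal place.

-104.3

Δg_SB(A) = 978639.20 − 979040.49 + 0.3086×1929.3 − 0.04193×2.34×1929.3 = 4.80 mGal
Δg_SB(B) = 978492.11 − 979040.49 + 0.3086×2132.6 − 0.04193×2.34×2132.6 = -99.50 mGal
Difference = -99.50 − (4.80) = -104.30 mGal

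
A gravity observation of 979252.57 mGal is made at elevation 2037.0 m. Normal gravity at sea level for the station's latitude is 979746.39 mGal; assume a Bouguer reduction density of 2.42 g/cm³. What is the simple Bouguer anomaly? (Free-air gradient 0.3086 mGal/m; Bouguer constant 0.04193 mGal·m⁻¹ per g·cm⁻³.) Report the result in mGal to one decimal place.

Free-air correction = 0.3086 × 2037.0 = 628.62 mGal
Free-air anomaly = 979252.57 − 979746.39 + (628.62) = 134.80 mGal
Bouguer slab correction = 0.04193 × 2.42 × 2037.0 = 206.70 mGal
Simple Bouguer anomaly = 134.80 − (206.70) = -71.90 mGal

-71.9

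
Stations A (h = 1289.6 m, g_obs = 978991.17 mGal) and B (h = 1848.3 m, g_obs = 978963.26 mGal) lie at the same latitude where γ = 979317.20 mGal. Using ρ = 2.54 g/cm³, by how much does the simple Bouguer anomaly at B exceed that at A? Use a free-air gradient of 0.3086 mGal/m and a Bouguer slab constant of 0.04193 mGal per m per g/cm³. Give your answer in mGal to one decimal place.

85.0

Δg_SB(A) = 978991.17 − 979317.20 + 0.3086×1289.6 − 0.04193×2.54×1289.6 = -65.40 mGal
Δg_SB(B) = 978963.26 − 979317.20 + 0.3086×1848.3 − 0.04193×2.54×1848.3 = 19.60 mGal
Difference = 19.60 − (-65.40) = 85.00 mGal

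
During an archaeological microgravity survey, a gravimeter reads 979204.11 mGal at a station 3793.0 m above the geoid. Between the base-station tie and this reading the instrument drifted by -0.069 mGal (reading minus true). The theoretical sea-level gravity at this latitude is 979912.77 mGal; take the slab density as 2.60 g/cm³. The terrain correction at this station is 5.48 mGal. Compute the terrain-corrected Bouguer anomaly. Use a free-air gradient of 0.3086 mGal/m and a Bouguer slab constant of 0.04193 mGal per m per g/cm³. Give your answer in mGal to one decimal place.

Drift-corrected reading = 979204.11 − (-0.069) = 979204.179 mGal
Free-air correction = 0.3086 × 3793.0 = 1170.52 mGal
Free-air anomaly = 979204.179 − 979912.77 + (1170.52) = 461.929 mGal
Bouguer slab correction = 0.04193 × 2.60 × 3793.0 = 413.51 mGal
Simple Bouguer anomaly = 461.929 − (413.51) = 48.419 mGal
Complete Bouguer anomaly = 48.419 + 5.48 = 53.899 mGal

53.9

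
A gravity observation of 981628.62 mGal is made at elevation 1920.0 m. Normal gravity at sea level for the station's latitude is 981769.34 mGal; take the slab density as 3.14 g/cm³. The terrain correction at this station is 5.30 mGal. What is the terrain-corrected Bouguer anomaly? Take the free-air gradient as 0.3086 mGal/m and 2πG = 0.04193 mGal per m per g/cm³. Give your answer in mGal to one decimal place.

Free-air correction = 0.3086 × 1920.0 = 592.51 mGal
Free-air anomaly = 981628.62 − 981769.34 + (592.51) = 451.79 mGal
Bouguer slab correction = 0.04193 × 3.14 × 1920.0 = 252.79 mGal
Simple Bouguer anomaly = 451.79 − (252.79) = 199.00 mGal
Complete Bouguer anomaly = 199.00 + 5.30 = 204.30 mGal

204.3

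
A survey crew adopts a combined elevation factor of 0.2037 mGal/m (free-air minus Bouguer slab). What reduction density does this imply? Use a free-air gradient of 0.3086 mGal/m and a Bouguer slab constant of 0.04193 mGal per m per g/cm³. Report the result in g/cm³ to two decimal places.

0.2037 = 0.3086 − 0.04193 × ρ
ρ = (0.3086 − 0.2037) / 0.04193 = 2.50 g/cm³

2.50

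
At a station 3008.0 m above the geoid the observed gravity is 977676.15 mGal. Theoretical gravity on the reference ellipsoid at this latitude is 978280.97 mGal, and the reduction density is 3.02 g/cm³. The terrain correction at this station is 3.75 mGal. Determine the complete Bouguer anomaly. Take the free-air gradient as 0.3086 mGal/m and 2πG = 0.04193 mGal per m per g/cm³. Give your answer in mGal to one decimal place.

Free-air correction = 0.3086 × 3008.0 = 928.27 mGal
Free-air anomaly = 977676.15 − 978280.97 + (928.27) = 323.45 mGal
Bouguer slab correction = 0.04193 × 3.02 × 3008.0 = 380.90 mGal
Simple Bouguer anomaly = 323.45 − (380.90) = -57.45 mGal
Complete Bouguer anomaly = -57.45 + 3.75 = -53.70 mGal

-53.7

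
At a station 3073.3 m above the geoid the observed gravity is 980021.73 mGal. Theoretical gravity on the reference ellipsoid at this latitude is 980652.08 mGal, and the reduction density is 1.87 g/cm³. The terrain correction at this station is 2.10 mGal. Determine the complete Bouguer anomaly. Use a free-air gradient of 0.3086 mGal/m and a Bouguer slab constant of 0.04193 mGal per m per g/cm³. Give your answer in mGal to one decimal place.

79.2

Free-air correction = 0.3086 × 3073.3 = 948.42 mGal
Free-air anomaly = 980021.73 − 980652.08 + (948.42) = 318.07 mGal
Bouguer slab correction = 0.04193 × 1.87 × 3073.3 = 240.97 mGal
Simple Bouguer anomaly = 318.07 − (240.97) = 77.10 mGal
Complete Bouguer anomaly = 77.10 + 2.10 = 79.20 mGal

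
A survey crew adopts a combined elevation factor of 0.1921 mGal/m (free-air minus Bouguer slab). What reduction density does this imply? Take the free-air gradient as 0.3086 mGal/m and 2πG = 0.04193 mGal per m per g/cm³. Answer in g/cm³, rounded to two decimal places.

2.78

0.1921 = 0.3086 − 0.04193 × ρ
ρ = (0.3086 − 0.1921) / 0.04193 = 2.78 g/cm³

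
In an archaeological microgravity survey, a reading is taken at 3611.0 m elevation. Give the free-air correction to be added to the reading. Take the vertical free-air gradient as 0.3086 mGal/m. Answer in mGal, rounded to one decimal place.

Free-air correction = 0.3086 × 3611.0 = 1114.4 mGal

1114.4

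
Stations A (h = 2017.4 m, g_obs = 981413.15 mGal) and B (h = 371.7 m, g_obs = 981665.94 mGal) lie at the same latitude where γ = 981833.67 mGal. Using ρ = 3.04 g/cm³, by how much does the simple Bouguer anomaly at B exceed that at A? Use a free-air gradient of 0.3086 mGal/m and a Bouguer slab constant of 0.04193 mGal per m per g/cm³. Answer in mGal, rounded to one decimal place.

-45.3

Δg_SB(A) = 981413.15 − 981833.67 + 0.3086×2017.4 − 0.04193×3.04×2017.4 = -55.10 mGal
Δg_SB(B) = 981665.94 − 981833.67 + 0.3086×371.7 − 0.04193×3.04×371.7 = -100.40 mGal
Difference = -100.40 − (-55.10) = -45.30 mGal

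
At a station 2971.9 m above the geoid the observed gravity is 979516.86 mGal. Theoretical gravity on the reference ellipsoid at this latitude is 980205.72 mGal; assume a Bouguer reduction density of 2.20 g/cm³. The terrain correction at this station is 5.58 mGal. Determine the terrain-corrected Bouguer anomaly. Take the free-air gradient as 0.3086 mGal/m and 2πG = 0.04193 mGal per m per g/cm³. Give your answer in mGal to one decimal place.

Free-air correction = 0.3086 × 2971.9 = 917.13 mGal
Free-air anomaly = 979516.86 − 980205.72 + (917.13) = 228.27 mGal
Bouguer slab correction = 0.04193 × 2.20 × 2971.9 = 274.15 mGal
Simple Bouguer anomaly = 228.27 − (274.15) = -45.88 mGal
Complete Bouguer anomaly = -45.88 + 5.58 = -40.30 mGal

-40.3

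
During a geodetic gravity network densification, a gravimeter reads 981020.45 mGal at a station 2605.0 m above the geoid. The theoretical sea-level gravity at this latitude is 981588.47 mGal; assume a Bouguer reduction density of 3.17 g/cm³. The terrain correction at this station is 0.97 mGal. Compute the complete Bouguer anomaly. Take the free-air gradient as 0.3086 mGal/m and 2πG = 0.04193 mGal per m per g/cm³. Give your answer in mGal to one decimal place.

Free-air correction = 0.3086 × 2605.0 = 803.90 mGal
Free-air anomaly = 981020.45 − 981588.47 + (803.90) = 235.88 mGal
Bouguer slab correction = 0.04193 × 3.17 × 2605.0 = 346.25 mGal
Simple Bouguer anomaly = 235.88 − (346.25) = -110.37 mGal
Complete Bouguer anomaly = -110.37 + 0.97 = -109.40 mGal

-109.4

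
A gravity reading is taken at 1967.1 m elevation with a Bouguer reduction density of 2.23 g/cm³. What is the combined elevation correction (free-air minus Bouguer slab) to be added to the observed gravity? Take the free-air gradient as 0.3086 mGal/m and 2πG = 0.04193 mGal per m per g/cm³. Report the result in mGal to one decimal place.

423.1

Combined gradient = 0.3086 − 0.04193 × 2.23 = 0.2150961 mGal/m
Combined elevation correction = 0.2150961 × 1967.1 = 423.1 mGal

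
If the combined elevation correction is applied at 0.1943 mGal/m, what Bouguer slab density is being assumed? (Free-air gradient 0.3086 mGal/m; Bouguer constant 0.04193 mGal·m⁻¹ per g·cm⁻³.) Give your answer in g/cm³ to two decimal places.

0.1943 = 0.3086 − 0.04193 × ρ
ρ = (0.3086 − 0.1943) / 0.04193 = 2.73 g/cm³

2.73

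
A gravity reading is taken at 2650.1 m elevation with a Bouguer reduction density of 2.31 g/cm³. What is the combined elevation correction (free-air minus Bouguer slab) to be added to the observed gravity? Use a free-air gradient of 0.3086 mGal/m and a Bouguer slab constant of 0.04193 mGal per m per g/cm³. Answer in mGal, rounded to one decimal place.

Combined gradient = 0.3086 − 0.04193 × 2.31 = 0.2117417 mGal/m
Combined elevation correction = 0.2117417 × 2650.1 = 561.1 mGal

561.1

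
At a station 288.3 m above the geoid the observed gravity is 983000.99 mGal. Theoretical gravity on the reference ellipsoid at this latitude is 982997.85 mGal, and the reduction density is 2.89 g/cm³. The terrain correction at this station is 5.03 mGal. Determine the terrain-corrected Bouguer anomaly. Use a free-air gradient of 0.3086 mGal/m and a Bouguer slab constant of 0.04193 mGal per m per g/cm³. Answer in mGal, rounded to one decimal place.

62.2

Free-air correction = 0.3086 × 288.3 = 88.97 mGal
Free-air anomaly = 983000.99 − 982997.85 + (88.97) = 92.11 mGal
Bouguer slab correction = 0.04193 × 2.89 × 288.3 = 34.94 mGal
Simple Bouguer anomaly = 92.11 − (34.94) = 57.17 mGal
Complete Bouguer anomaly = 57.17 + 5.03 = 62.20 mGal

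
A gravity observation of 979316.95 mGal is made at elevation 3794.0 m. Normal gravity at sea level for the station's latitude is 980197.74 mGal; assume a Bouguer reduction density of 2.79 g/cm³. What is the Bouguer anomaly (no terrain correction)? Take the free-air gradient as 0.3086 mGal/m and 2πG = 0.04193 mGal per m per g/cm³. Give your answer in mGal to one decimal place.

Free-air correction = 0.3086 × 3794.0 = 1170.83 mGal
Free-air anomaly = 979316.95 − 980197.74 + (1170.83) = 290.04 mGal
Bouguer slab correction = 0.04193 × 2.79 × 3794.0 = 443.84 mGal
Simple Bouguer anomaly = 290.04 − (443.84) = -153.80 mGal

-153.8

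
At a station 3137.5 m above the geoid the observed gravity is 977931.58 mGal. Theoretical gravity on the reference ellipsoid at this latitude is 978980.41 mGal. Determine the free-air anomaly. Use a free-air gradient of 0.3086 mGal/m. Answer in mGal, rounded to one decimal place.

-80.6

Free-air correction = 0.3086 × 3137.5 = 968.23 mGal
Free-air anomaly = 977931.58 − 978980.41 + (968.23) = -80.60 mGal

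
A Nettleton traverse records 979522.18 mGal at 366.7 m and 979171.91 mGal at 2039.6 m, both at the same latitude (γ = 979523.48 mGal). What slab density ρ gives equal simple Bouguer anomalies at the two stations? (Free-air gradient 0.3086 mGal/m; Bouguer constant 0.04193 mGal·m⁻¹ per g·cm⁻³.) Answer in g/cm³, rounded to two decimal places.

2.37

Δg_obs = 979171.91 − 979522.18 = -350.27 mGal over Δh = 2039.6 − 366.7 = 1672.9 m
Equal Bouguer anomalies ⇒ Δg_obs + (0.3086 − 0.04193ρ)·Δh = 0
0.3086 − 0.04193ρ = −Δg_obs/Δh = 0.20938
ρ = (0.3086 − 0.20938) / 0.04193 = 2.37 g/cm³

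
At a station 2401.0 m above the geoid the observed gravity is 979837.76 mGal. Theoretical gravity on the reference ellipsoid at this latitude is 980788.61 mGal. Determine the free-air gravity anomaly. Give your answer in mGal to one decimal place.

Free-air correction = 0.3086 × 2401.0 = 740.95 mGal
Free-air anomaly = 979837.76 − 980788.61 + (740.95) = -209.90 mGal

-209.9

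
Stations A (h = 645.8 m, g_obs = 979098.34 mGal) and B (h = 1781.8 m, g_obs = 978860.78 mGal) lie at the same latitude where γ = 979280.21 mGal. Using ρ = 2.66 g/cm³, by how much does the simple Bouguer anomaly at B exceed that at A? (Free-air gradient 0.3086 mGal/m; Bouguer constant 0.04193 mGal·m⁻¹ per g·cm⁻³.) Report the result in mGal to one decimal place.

-13.7

Δg_SB(A) = 979098.34 − 979280.21 + 0.3086×645.8 − 0.04193×2.66×645.8 = -54.60 mGal
Δg_SB(B) = 978860.78 − 979280.21 + 0.3086×1781.8 − 0.04193×2.66×1781.8 = -68.30 mGal
Difference = -68.30 − (-54.60) = -13.70 mGal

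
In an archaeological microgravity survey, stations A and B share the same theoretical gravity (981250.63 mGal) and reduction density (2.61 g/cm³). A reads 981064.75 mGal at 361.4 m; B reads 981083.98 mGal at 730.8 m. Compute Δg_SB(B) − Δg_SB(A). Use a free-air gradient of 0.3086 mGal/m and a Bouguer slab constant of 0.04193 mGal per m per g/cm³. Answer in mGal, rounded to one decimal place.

Δg_SB(A) = 981064.75 − 981250.63 + 0.3086×361.4 − 0.04193×2.61×361.4 = -113.90 mGal
Δg_SB(B) = 981083.98 − 981250.63 + 0.3086×730.8 − 0.04193×2.61×730.8 = -21.10 mGal
Difference = -21.10 − (-113.90) = 92.80 mGal

92.8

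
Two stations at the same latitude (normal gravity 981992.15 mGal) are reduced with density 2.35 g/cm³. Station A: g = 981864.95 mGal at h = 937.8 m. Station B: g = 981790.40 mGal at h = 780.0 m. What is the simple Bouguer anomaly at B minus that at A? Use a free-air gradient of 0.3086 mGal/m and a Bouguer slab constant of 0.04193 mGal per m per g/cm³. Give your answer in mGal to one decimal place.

-107.7

Δg_SB(A) = 981864.95 − 981992.15 + 0.3086×937.8 − 0.04193×2.35×937.8 = 69.80 mGal
Δg_SB(B) = 981790.40 − 981992.15 + 0.3086×780.0 − 0.04193×2.35×780.0 = -37.90 mGal
Difference = -37.90 − (69.80) = -107.70 mGal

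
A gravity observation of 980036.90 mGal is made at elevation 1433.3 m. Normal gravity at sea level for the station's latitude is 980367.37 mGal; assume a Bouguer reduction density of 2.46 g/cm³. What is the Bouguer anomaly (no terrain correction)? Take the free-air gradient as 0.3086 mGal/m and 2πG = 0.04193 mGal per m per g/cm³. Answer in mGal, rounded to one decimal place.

Free-air correction = 0.3086 × 1433.3 = 442.32 mGal
Free-air anomaly = 980036.90 − 980367.37 + (442.32) = 111.85 mGal
Bouguer slab correction = 0.04193 × 2.46 × 1433.3 = 147.84 mGal
Simple Bouguer anomaly = 111.85 − (147.84) = -35.99 mGal

-36.0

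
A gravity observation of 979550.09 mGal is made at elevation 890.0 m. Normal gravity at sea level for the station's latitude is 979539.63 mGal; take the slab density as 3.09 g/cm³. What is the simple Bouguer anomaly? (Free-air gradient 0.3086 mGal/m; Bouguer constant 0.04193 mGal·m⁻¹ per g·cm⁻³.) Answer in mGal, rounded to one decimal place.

Free-air correction = 0.3086 × 890.0 = 274.65 mGal
Free-air anomaly = 979550.09 − 979539.63 + (274.65) = 285.11 mGal
Bouguer slab correction = 0.04193 × 3.09 × 890.0 = 115.31 mGal
Simple Bouguer anomaly = 285.11 − (115.31) = 169.80 mGal

169.8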